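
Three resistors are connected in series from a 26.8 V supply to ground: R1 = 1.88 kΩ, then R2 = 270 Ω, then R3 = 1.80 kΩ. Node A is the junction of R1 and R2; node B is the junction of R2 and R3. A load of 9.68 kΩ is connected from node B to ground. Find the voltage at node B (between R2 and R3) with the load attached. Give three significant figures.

At node B, R3 is in parallel with the load: R3‖R_L = 1518 Ω.
Below node A the resistance is R2 + (R3‖R_L) = 1788 Ω, so V_A = 26.8 × 1788/3668 = 13.06 V.
Then V_B = V_A × (R3‖R_L)/(R2 + R3‖R_L) = 13.06 × 1518/1788 = 11.1 V.

V ≈ 11.1 V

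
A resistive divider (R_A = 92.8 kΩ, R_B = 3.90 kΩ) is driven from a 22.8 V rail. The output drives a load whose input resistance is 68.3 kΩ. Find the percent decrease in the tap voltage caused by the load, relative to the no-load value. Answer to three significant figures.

The divider's output (Thévenin) resistance is R_A‖R_B = 3.743 kΩ.
Fractional drop under load = R_th/(R_th + R_L) = 3.743 / (3.743 + 68.3) = 0.05195.
So the output falls by 5.20 %.

5.20 %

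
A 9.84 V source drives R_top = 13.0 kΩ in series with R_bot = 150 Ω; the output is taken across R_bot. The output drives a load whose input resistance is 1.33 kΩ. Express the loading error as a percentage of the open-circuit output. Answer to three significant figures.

10.0 %

Unloaded V = 9.84 × 150/13150 = 0.11224 V.
Loaded: R_bot‖R_L = 134.8 Ω, giving V = 9.84 × 134.8/13130 = 0.10098 V.
Drop = (0.11224 − 0.10098) / 0.11224 = 10.0 %.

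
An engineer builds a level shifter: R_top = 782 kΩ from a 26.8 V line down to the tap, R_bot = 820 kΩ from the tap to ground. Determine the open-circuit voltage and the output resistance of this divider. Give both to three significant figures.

V_th is the open-circuit tap voltage: 26.8 × 820/(782 + 820) = 13.7 V.
With the supply zeroed, R_top and R_bot appear in parallel from the tap: R_th = R_top‖R_bot = (782 × 820)/1602 = 400 kΩ.

V_th = 13.7 V, R_th = 400 kΩ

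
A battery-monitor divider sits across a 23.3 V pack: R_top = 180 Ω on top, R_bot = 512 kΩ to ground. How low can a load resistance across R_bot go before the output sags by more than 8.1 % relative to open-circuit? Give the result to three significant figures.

Output resistance R_th = R_top‖R_bot = (180 × 512000)/512200 = 179.9 Ω.
The fractional drop is R_th/(R_th + R_L); requiring this ≤ 0.0810 gives R_L ≥ R_th(1/0.0810 − 1) = 179.9 × 11.35 = 2.04 kΩ.

R_L(min) ≈ 2.04 kΩ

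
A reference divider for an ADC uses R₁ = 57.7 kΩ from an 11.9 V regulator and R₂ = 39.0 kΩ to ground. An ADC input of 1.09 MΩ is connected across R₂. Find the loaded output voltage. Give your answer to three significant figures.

V_out ≈ 4.70 V

The load sits in parallel with R₂: R₂‖R_L = (39.0 × 1090) / (39.0 + 1090) = 37.65 kΩ.
V_out = 11.9 × 37.65 / (57.7 + 37.65) = 11.9 × 37.65/95.35 = 4.70 V.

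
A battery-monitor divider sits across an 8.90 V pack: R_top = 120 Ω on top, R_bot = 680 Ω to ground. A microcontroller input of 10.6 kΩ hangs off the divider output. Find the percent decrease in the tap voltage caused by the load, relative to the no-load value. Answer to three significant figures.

0.953 %

The divider's output (Thévenin) resistance is R_top‖R_bot = 102.0 Ω.
Fractional drop under load = R_th/(R_th + R_L) = 102.0 / (102.0 + 10600) = 0.009531.
So the output falls by 0.953 %.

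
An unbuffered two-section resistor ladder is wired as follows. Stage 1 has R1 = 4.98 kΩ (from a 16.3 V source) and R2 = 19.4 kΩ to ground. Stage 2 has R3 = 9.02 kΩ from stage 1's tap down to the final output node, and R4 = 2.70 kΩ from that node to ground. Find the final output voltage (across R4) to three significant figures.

Stage 2 presents R3+R4 = 11.72 kΩ as a load on stage 1's tap.
Stage 1's lower leg becomes R2‖(R3+R4) = 7.306 kΩ, so V_mid = 16.3 × 7.306/12.29 = 9.693 V.
Stage 2 is itself unloaded: V_out = V_mid × R4/(R3+R4) = 9.693 × 2.70/11.72 = 2.23 V.

V_out ≈ 2.23 V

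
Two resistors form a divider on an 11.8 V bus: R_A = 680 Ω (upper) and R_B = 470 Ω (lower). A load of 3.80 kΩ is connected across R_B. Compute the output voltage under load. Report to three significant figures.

V_out ≈ 4.49 V

The load sits in parallel with R_B: R_B‖R_L = (470 × 3800) / (470 + 3800) = 418.3 Ω.
V_out = 11.8 × 418.3 / (680 + 418.3) = 11.8 × 418.3/1098 = 4.49 V.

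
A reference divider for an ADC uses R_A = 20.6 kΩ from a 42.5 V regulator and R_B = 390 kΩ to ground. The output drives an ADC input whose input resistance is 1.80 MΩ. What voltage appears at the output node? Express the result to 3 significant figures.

The load sits in parallel with R_B: R_B‖R_L = (390 × 1800) / (390 + 1800) = 320.5 kΩ.
V_out = 42.5 × 320.5 / (20.6 + 320.5) = 42.5 × 320.5/341.1 = 39.9 V.

V_out ≈ 39.9 V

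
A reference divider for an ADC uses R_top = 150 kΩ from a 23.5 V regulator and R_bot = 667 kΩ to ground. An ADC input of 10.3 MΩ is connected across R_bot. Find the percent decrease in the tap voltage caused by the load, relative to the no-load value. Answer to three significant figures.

1.17 %

The divider's output (Thévenin) resistance is R_top‖R_bot = 122.5 kΩ.
Fractional drop under load = R_th/(R_th + R_L) = 122.5 / (122.5 + 10300) = 0.01175.
So the output falls by 1.17 %.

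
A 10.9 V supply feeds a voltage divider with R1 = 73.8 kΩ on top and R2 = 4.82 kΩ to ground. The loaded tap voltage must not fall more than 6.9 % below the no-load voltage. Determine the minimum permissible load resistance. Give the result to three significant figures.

Output resistance R_th = R1‖R2 = (73.8 × 4.82)/78.62 = 4.524 kΩ.
The fractional drop is R_th/(R_th + R_L); requiring this ≤ 0.0690 gives R_L ≥ R_th(1/0.0690 − 1) = 4.524 × 13.49 = 61.0 kΩ.

R_L(min) ≈ 61.0 kΩ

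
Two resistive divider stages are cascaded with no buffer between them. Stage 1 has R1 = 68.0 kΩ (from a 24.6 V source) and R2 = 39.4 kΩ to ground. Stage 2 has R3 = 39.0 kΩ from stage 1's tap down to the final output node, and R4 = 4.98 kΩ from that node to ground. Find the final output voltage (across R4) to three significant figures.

Stage 2 presents R3+R4 = 43.98 kΩ as a load on stage 1's tap.
Stage 1's lower leg becomes R2‖(R3+R4) = 20.78 kΩ, so V_mid = 24.6 × 20.78/88.78 = 5.758 V.
Stage 2 is itself unloaded: V_out = V_mid × R4/(R3+R4) = 5.758 × 4.98/43.98 = 0.652 V.

V_out ≈ 0.652 V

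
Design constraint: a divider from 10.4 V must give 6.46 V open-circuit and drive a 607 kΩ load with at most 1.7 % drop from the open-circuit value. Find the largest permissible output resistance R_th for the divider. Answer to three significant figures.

Loading drop = R_th/(R_th + R_L) ≤ 0.0170, so R_th ≤ R_L · ε/(1−ε) = 607 kΩ × 0.0170/0.9830 = 10.5 kΩ.

R_th ≤ 10.5 kΩ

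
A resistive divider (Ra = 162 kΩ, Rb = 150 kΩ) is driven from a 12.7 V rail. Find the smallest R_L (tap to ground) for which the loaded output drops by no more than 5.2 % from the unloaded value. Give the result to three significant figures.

Output resistance R_th = Ra‖Rb = (162 × 150)/312.0 = 77.88 kΩ.
The fractional drop is R_th/(R_th + R_L); requiring this ≤ 0.0520 gives R_L ≥ R_th(1/0.0520 − 1) = 77.88 × 18.23 = 1.42 MΩ.

R_L(min) ≈ 1.42 MΩ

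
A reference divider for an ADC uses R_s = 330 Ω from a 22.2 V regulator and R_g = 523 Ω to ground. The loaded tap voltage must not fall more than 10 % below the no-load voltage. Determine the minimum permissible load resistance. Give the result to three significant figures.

Output resistance R_th = R_s‖R_g = (330 × 523)/853.0 = 202.3 Ω.
The fractional drop is R_th/(R_th + R_L); requiring this ≤ 0.100 gives R_L ≥ R_th(1/0.100 − 1) = 202.3 × 9.000 = 1.82 kΩ.

R_L(min) ≈ 1.82 kΩ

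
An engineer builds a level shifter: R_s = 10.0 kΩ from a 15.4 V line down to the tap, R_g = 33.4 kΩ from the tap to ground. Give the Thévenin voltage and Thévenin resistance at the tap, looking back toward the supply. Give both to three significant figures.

V_th = 11.9 V, R_th = 7.70 kΩ

V_th is the open-circuit tap voltage: 15.4 × 33.4/(10.0 + 33.4) = 11.9 V.
With the supply zeroed, R_s and R_g appear in parallel from the tap: R_th = R_s‖R_g = (10.0 × 33.4)/43.40 = 7.70 kΩ.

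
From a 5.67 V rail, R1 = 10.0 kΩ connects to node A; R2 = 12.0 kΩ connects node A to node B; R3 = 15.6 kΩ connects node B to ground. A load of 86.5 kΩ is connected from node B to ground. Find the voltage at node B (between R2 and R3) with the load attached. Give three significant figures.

V ≈ 2.13 V

At node B, R3 is in parallel with the load: R3‖R_L = 13.22 kΩ.
Below node A the resistance is R2 + (R3‖R_L) = 25.22 kΩ, so V_A = 5.67 × 25.22/35.22 = 4.060 V.
Then V_B = V_A × (R3‖R_L)/(R2 + R3‖R_L) = 4.060 × 13.22/25.22 = 2.13 V.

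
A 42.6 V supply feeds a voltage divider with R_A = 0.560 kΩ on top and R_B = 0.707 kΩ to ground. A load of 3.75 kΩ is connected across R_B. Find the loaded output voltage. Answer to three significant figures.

The load sits in parallel with R_B: R_B‖R_L = (707 × 3750) / (707 + 3750) = 594.9 Ω.
V_out = 42.6 × 594.9 / (560 + 594.9) = 42.6 × 594.9/1155 = 21.9 V.
(Unloaded it would have been 23.8 V.)

V_out ≈ 21.9 V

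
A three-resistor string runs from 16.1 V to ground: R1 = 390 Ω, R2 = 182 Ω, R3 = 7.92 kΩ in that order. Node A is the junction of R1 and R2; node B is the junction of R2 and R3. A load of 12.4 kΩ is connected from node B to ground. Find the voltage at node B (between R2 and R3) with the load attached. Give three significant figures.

At node B, R3 is in parallel with the load: R3‖R_L = 4833 Ω.
Below node A the resistance is R2 + (R3‖R_L) = 5015 Ω, so V_A = 16.1 × 5015/5405 = 14.94 V.
Then V_B = V_A × (R3‖R_L)/(R2 + R3‖R_L) = 14.94 × 4833/5015 = 14.4 V.

V ≈ 14.4 V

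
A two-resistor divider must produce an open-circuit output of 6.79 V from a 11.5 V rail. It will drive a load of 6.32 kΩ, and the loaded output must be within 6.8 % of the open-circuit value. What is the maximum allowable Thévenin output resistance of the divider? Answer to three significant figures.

Loading drop = R_th/(R_th + R_L) ≤ 0.0680, so R_th ≤ R_L · ε/(1−ε) = 6.32 kΩ × 0.0680/0.9320 = 461 Ω.

R_th ≤ 461 Ω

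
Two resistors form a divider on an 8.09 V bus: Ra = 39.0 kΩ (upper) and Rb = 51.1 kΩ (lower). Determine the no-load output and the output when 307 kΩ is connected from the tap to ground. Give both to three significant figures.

Open-circuit: V = 8.09 × 51.1/(39.0 + 51.1) = 4.59 V.
With the load, Rb becomes Rb‖R_L = 43.81 kΩ, so V = 8.09 × 43.81/82.81 = 4.28 V.

Unloaded: 4.59 V; loaded: 4.28 V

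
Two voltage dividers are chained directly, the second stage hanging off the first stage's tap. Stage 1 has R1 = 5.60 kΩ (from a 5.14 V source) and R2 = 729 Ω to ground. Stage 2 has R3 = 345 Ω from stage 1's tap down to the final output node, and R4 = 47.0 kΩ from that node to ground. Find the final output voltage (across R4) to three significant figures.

Stage 2 presents R3+R4 = 47340 Ω as a load on stage 1's tap.
Stage 1's lower leg becomes R2‖(R3+R4) = 717.9 Ω, so V_mid = 5.14 × 717.9/6318 = 0.5841 V.
Stage 2 is itself unloaded: V_out = V_mid × R4/(R3+R4) = 0.5841 × 47000/47340 = 0.580 V.

V_out ≈ 0.580 V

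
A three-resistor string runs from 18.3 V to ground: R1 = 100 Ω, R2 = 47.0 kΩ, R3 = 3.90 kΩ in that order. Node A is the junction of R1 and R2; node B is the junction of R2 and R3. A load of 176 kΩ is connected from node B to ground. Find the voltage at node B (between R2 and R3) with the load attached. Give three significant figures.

At node B, R3 is in parallel with the load: R3‖R_L = 3815 Ω.
Below node A the resistance is R2 + (R3‖R_L) = 50820 Ω, so V_A = 18.3 × 50820/50920 = 18.26 V.
Then V_B = V_A × (R3‖R_L)/(R2 + R3‖R_L) = 18.26 × 3815/50820 = 1.37 V.

V ≈ 1.37 V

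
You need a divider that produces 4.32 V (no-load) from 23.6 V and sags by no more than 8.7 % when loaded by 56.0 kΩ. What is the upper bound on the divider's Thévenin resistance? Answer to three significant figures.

R_th ≤ 5.34 kΩ

Loading drop = R_th/(R_th + R_L) ≤ 0.0870, so R_th ≤ R_L · ε/(1−ε) = 56.0 kΩ × 0.0870/0.9130 = 5.34 kΩ.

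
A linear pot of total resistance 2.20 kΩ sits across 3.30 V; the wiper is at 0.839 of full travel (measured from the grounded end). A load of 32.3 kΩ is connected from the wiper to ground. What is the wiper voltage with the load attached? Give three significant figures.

The wiper splits the pot into (1−α)R = 354.2 Ω above and αR = 1846 Ω below.
Lower section ‖ load = 1746 Ω.
V_wiper = 3.30 × 1746/(354.2 + 1746) = 2.74 V.

V ≈ 2.74 V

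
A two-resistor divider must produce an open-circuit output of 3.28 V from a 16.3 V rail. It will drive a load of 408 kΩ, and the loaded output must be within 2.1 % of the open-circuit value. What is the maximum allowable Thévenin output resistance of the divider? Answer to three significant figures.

Loading drop = R_th/(R_th + R_L) ≤ 0.0210, so R_th ≤ R_L · ε/(1−ε) = 408 kΩ × 0.0210/0.9790 = 8.75 kΩ.

R_th ≤ 8.75 kΩ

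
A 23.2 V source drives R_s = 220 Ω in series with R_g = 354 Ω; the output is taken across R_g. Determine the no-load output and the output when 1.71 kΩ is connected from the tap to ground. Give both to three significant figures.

Unloaded: 14.3 V; loaded: 13.3 V

Open-circuit: V = 23.2 × 354/(220 + 354) = 14.3 V.
With the load, R_g becomes R_g‖R_L = 293.3 Ω, so V = 23.2 × 293.3/513.3 = 13.3 V.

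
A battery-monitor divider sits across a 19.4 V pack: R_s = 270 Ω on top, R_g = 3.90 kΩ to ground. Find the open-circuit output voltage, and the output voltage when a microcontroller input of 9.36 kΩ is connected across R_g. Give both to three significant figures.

Open-circuit: V = 19.4 × 3900/(270 + 3900) = 18.1 V.
With the load, R_g becomes R_g‖R_L = 2753 Ω, so V = 19.4 × 2753/3023 = 17.7 V.

Unloaded: 18.1 V; loaded: 17.7 V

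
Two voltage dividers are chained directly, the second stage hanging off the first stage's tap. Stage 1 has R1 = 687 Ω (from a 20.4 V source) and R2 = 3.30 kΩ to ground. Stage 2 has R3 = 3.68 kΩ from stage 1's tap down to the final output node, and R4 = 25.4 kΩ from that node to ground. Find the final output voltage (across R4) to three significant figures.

Stage 2 presents R3+R4 = 29080 Ω as a load on stage 1's tap.
Stage 1's lower leg becomes R2‖(R3+R4) = 2964 Ω, so V_mid = 20.4 × 2964/3651 = 16.56 V.
Stage 2 is itself unloaded: V_out = V_mid × R4/(R3+R4) = 16.56 × 25400/29080 = 14.5 V.

V_out ≈ 14.5 V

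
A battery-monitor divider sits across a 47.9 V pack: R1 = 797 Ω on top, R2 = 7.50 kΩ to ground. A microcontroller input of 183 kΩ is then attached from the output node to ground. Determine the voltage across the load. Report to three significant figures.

V_out ≈ 43.1 V

The load sits in parallel with R2: R2‖R_L = (7500 × 183000) / (7500 + 183000) = 7205 Ω.
V_out = 47.9 × 7205 / (797 + 7205) = 47.9 × 7205/8002 = 43.1 V.
(Unloaded it would have been 43.3 V.)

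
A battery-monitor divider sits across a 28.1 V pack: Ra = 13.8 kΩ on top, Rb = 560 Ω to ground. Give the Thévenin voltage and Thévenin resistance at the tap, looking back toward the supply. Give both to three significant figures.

V_th = 1.10 V, R_th = 538 Ω

V_th is the open-circuit tap voltage: 28.1 × 560/(13800 + 560) = 1.10 V.
With the supply zeroed, Ra and Rb appear in parallel from the tap: R_th = Ra‖Rb = (13800 × 560)/14360 = 538 Ω.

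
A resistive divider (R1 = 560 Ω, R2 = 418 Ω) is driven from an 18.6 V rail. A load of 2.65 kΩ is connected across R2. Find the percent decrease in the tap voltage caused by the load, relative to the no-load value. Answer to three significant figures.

Unloaded V = 18.6 × 418/978.0 = 7.9497 V.
Loaded: R2‖R_L = 361.0 Ω, giving V = 18.6 × 361.0/921.0 = 7.2912 V.
Drop = (7.9497 − 7.2912) / 7.9497 = 8.28 %.

8.28 %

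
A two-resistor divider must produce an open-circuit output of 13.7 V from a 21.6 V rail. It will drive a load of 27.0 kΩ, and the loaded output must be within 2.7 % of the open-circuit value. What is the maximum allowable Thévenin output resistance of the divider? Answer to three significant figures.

R_th ≤ 749 Ω

Loading drop = R_th/(R_th + R_L) ≤ 0.0270, so R_th ≤ R_L · ε/(1−ε) = 27.0 kΩ × 0.0270/0.9730 = 749 Ω.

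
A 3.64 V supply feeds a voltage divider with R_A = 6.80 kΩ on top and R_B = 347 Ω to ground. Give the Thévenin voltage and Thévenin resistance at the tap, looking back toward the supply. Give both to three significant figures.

V_th is the open-circuit tap voltage: 3.64 × 347/(6800 + 347) = 0.177 V.
With the supply zeroed, R_A and R_B appear in parallel from the tap: R_th = R_A‖R_B = (6800 × 347)/7147 = 330 Ω.

V_th = 0.177 V, R_th = 330 Ω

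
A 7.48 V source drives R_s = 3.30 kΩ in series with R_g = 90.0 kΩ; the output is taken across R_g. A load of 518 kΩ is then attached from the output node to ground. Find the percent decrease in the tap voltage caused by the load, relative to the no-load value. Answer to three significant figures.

The divider's output (Thévenin) resistance is R_s‖R_g = 3.183 kΩ.
Fractional drop under load = R_th/(R_th + R_L) = 3.183 / (3.183 + 518) = 0.006108.
So the output falls by 0.611 %.

0.611 %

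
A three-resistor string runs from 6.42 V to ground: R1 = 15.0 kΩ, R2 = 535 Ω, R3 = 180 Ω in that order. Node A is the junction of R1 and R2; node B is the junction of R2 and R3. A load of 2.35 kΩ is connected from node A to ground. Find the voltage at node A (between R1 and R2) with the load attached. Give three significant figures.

Below node A the series string R2+R3 = 715.0 Ω sits in parallel with the 2350 Ω load: 548.2 Ω.
V_A = 6.42 × 548.2/(15000 + 548.2) = 0.226 V.

V ≈ 0.226 V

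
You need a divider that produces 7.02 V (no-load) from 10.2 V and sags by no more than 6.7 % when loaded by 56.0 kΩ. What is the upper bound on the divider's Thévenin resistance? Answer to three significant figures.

Loading drop = R_th/(R_th + R_L) ≤ 0.0670, so R_th ≤ R_L · ε/(1−ε) = 56.0 kΩ × 0.0670/0.9330 = 4.02 kΩ.
(Any R1, R2 with R2/(R1+R2) = 0.688 and R1‖R2 ≤ 4.02 kΩ will meet the spec.)

R_th ≤ 4.02 kΩ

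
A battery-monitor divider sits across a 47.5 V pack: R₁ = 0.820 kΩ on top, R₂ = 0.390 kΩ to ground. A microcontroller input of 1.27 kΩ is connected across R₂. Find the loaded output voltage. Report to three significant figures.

V_out ≈ 12.7 V

The load sits in parallel with R₂: R₂‖R_L = (390 × 1270) / (390 + 1270) = 298.4 Ω.
V_out = 47.5 × 298.4 / (820 + 298.4) = 47.5 × 298.4/1118 = 12.7 V.
(Unloaded it would have been 15.3 V.)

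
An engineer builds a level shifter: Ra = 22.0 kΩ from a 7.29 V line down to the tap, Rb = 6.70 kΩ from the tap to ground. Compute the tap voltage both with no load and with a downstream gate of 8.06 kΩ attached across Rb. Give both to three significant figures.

Open-circuit: V = 7.29 × 6.70/(22.0 + 6.70) = 1.70 V.
With the load, Rb becomes Rb‖R_L = 3.659 kΩ, so V = 7.29 × 3.659/25.66 = 1.04 V.

Unloaded: 1.70 V; loaded: 1.04 V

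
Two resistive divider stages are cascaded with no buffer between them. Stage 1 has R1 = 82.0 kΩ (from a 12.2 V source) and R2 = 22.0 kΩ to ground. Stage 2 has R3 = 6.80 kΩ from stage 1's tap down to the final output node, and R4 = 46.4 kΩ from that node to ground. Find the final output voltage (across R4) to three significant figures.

Stage 2 presents R3+R4 = 53.20 kΩ as a load on stage 1's tap.
Stage 1's lower leg becomes R2‖(R3+R4) = 15.56 kΩ, so V_mid = 12.2 × 15.56/97.56 = 1.946 V.
Stage 2 is itself unloaded: V_out = V_mid × R4/(R3+R4) = 1.946 × 46.4/53.20 = 1.70 V.

V_out ≈ 1.70 V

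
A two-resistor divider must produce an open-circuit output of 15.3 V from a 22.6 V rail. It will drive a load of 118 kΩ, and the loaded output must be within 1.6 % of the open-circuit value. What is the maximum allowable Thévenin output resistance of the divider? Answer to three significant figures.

R_th ≤ 1.92 kΩ

Loading drop = R_th/(R_th + R_L) ≤ 0.0160, so R_th ≤ R_L · ε/(1−ε) = 118 kΩ × 0.0160/0.9840 = 1.92 kΩ.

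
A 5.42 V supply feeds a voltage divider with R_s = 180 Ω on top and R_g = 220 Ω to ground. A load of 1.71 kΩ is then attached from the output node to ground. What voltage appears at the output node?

The load sits in parallel with R_g: R_g‖R_L = (220 × 1710) / (220 + 1710) = 194.9 Ω.
V_out = 5.42 × 194.9 / (180 + 194.9) = 5.42 × 194.9/374.9 = 2.82 V.

V_out ≈ 2.82 V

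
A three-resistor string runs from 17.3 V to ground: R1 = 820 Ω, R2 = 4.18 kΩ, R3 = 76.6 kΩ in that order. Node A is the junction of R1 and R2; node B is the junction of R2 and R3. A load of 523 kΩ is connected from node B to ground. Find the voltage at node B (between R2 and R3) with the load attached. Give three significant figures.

V ≈ 16.1 V

At node B, R3 is in parallel with the load: R3‖R_L = 66810 Ω.
Below node A the resistance is R2 + (R3‖R_L) = 70990 Ω, so V_A = 17.3 × 70990/71810 = 17.10 V.
Then V_B = V_A × (R3‖R_L)/(R2 + R3‖R_L) = 17.10 × 66810/70990 = 16.1 V.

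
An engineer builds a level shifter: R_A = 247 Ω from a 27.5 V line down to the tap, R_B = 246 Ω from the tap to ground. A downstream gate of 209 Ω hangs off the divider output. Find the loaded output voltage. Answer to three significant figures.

V_out ≈ 8.63 V

The load sits in parallel with R_B: R_B‖R_L = (246 × 209) / (246 + 209) = 113.0 Ω.
V_out = 27.5 × 113.0 / (247 + 113.0) = 27.5 × 113.0/360.0 = 8.63 V.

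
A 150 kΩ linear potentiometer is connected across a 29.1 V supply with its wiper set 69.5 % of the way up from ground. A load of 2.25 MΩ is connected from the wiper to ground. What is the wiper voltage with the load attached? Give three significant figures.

V ≈ 19.9 V

The wiper splits the pot into (1−α)R = 45.75 kΩ above and αR = 104.2 kΩ below.
Lower section ‖ load = 99.63 kΩ.
V_wiper = 29.1 × 99.63/(45.75 + 99.63) = 19.9 V.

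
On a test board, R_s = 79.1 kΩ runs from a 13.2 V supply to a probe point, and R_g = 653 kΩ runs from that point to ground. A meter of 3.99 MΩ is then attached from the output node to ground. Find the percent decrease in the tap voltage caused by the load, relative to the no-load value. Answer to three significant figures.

The divider's output (Thévenin) resistance is R_s‖R_g = 70.55 kΩ.
Fractional drop under load = R_th/(R_th + R_L) = 70.55 / (70.55 + 3990) = 0.01738.
So the output falls by 1.74 %.

1.74 %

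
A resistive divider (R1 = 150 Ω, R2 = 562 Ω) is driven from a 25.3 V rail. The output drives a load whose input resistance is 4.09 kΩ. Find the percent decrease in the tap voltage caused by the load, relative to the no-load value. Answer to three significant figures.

The divider's output (Thévenin) resistance is R1‖R2 = 118.4 Ω.
Fractional drop under load = R_th/(R_th + R_L) = 118.4 / (118.4 + 4090) = 0.02813.
So the output falls by 2.81 %.

2.81 %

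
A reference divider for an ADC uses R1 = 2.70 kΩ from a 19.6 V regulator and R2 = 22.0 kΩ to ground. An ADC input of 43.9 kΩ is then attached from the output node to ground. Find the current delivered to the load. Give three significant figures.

R2‖R_L = 14.66 kΩ; V_out = 19.6 × 14.66/17.36 = 16.55 V.
I_L = V_out / R_L = 16.55 / 43.9 kΩ = 0.377 mA.

I_L ≈ 0.377 mA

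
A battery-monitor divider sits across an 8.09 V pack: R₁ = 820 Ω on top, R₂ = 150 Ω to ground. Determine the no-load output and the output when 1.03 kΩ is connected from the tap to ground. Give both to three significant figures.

Unloaded: 1.25 V; loaded: 1.11 V

Open-circuit: V = 8.09 × 150/(820 + 150) = 1.25 V.
With the load, R₂ becomes R₂‖R_L = 130.9 Ω, so V = 8.09 × 130.9/950.9 = 1.11 V.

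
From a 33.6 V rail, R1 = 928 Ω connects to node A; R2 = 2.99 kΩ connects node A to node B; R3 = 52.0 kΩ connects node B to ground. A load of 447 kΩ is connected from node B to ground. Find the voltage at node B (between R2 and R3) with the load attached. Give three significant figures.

At node B, R3 is in parallel with the load: R3‖R_L = 46580 Ω.
Below node A the resistance is R2 + (R3‖R_L) = 49570 Ω, so V_A = 33.6 × 49570/50500 = 32.98 V.
Then V_B = V_A × (R3‖R_L)/(R2 + R3‖R_L) = 32.98 × 46580/49570 = 31.0 V.

V ≈ 31.0 V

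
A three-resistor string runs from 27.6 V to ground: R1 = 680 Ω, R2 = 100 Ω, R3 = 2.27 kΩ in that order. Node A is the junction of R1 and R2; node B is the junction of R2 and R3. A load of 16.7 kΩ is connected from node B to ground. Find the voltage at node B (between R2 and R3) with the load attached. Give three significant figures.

At node B, R3 is in parallel with the load: R3‖R_L = 1998 Ω.
Below node A the resistance is R2 + (R3‖R_L) = 2098 Ω, so V_A = 27.6 × 2098/2778 = 20.84 V.
Then V_B = V_A × (R3‖R_L)/(R2 + R3‖R_L) = 20.84 × 1998/2098 = 19.9 V.

V ≈ 19.9 V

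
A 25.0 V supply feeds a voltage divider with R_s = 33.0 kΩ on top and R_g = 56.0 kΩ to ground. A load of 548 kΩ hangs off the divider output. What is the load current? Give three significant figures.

R_g‖R_L = 50.81 kΩ; V_out = 25.0 × 50.81/83.81 = 15.16 V.
I_L = V_out / R_L = 15.16 / 548 kΩ = 0.0277 mA.

I_L ≈ 0.0277 mA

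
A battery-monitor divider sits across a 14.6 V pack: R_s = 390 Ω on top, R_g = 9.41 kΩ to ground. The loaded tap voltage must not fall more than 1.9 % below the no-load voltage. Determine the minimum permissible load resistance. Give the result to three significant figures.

R_L(min) ≈ 19.3 kΩ

Output resistance R_th = R_s‖R_g = (390 × 9410)/9800 = 374.5 Ω.
The fractional drop is R_th/(R_th + R_L); requiring this ≤ 0.0190 gives R_L ≥ R_th(1/0.0190 − 1) = 374.5 × 51.63 = 19.3 kΩ.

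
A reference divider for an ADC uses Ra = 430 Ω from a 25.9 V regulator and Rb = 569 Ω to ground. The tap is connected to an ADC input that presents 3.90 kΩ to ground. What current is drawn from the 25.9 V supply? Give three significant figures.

Rb‖R_L = 496.6 Ω, so the source sees Ra + Rb‖R_L = 926.6 Ω.
I = 25.9 V / 926.6 Ω = 28.0 mA.

I ≈ 28.0 mA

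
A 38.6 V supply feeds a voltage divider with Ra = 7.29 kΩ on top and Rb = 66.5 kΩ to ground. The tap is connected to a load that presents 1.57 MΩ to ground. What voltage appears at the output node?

The load sits in parallel with Rb: Rb‖R_L = (66.5 × 1570) / (66.5 + 1570) = 63.80 kΩ.
V_out = 38.6 × 63.80 / (7.29 + 63.80) = 38.6 × 63.80/71.09 = 34.6 V.
(Unloaded it would have been 34.8 V.)

V_out ≈ 34.6 V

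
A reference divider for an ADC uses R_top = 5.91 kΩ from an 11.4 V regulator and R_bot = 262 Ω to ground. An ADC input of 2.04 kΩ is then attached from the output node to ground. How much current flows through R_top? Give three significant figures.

R_bot‖R_L = 232.2 Ω, so the source sees R_top + R_bot‖R_L = 6142 Ω.
I = 11.4 V / 6142 Ω = 1.86 mA.

I ≈ 1.86 mA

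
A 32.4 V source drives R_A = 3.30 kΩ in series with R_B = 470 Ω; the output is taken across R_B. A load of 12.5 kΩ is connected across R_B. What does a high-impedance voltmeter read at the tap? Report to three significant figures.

V_out ≈ 3.91 V

The load sits in parallel with R_B: R_B‖R_L = (470 × 12500) / (470 + 12500) = 453.0 Ω.
V_out = 32.4 × 453.0 / (3300 + 453.0) = 32.4 × 453.0/3753 = 3.91 V.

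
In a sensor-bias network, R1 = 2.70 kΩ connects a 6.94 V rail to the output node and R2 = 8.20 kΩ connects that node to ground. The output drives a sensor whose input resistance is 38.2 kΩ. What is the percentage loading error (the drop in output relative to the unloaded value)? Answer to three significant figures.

5.05 %

The divider's output (Thévenin) resistance is R1‖R2 = 2.031 kΩ.
Fractional drop under load = R_th/(R_th + R_L) = 2.031 / (2.031 + 38.2) = 0.05049.
So the output falls by 5.05 %.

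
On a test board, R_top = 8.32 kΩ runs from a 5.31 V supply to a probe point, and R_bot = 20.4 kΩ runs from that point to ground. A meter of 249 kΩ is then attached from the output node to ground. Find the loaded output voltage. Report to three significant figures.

V_out ≈ 3.68 V

The load sits in parallel with R_bot: R_bot‖R_L = (20.4 × 249) / (20.4 + 249) = 18.86 kΩ.
V_out = 5.31 × 18.86 / (8.32 + 18.86) = 5.31 × 18.86/27.18 = 3.68 V.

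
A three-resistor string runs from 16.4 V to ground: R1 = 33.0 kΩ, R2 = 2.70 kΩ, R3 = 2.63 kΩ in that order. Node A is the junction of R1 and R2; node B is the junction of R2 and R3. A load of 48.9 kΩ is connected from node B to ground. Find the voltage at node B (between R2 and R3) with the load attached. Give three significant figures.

At node B, R3 is in parallel with the load: R3‖R_L = 2.496 kΩ.
Below node A the resistance is R2 + (R3‖R_L) = 5.196 kΩ, so V_A = 16.4 × 5.196/38.20 = 2.231 V.
Then V_B = V_A × (R3‖R_L)/(R2 + R3‖R_L) = 2.231 × 2.496/5.196 = 1.07 V.

V ≈ 1.07 V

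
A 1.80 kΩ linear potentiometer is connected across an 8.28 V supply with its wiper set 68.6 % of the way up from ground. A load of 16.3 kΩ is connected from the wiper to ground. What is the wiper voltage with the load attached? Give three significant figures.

The wiper splits the pot into (1−α)R = 565.2 Ω above and αR = 1235 Ω below.
Lower section ‖ load = 1148 Ω.
V_wiper = 8.28 × 1148/(565.2 + 1148) = 5.55 V.

V ≈ 5.55 V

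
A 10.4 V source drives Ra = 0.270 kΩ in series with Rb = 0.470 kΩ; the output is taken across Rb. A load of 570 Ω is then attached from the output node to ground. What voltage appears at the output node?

The load sits in parallel with Rb: Rb‖R_L = (470 × 570) / (470 + 570) = 257.6 Ω.
V_out = 10.4 × 257.6 / (270 + 257.6) = 10.4 × 257.6/527.6 = 5.08 V.

V_out ≈ 5.08 V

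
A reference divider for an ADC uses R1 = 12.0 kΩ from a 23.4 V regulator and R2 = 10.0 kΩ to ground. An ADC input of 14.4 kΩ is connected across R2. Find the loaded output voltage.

V_out ≈ 7.71 V

The load sits in parallel with R2: R2‖R_L = (10.0 × 14.4) / (10.0 + 14.4) = 5.902 kΩ.
V_out = 23.4 × 5.902 / (12.0 + 5.902) = 23.4 × 5.902/17.90 = 7.71 V.
(Unloaded it would have been 10.6 V.)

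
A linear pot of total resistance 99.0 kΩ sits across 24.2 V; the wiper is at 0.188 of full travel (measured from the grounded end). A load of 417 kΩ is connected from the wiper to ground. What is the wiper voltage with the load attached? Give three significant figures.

The wiper splits the pot into (1−α)R = 80.39 kΩ above and αR = 18.61 kΩ below.
Lower section ‖ load = 17.82 kΩ.
V_wiper = 24.2 × 17.82/(80.39 + 17.82) = 4.39 V.

V ≈ 4.39 V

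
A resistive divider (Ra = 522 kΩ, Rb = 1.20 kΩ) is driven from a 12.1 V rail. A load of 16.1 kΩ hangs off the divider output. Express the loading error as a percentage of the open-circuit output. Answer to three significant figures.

6.92 %

The divider's output (Thévenin) resistance is Ra‖Rb = 1.197 kΩ.
Fractional drop under load = R_th/(R_th + R_L) = 1.197 / (1.197 + 16.1) = 0.06922.
So the output falls by 6.92 %.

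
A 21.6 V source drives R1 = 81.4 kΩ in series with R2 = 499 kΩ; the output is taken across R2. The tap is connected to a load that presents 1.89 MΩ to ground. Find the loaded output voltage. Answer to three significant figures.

V_out ≈ 17.9 V

The load sits in parallel with R2: R2‖R_L = (499 × 1890) / (499 + 1890) = 394.8 kΩ.
V_out = 21.6 × 394.8 / (81.4 + 394.8) = 21.6 × 394.8/476.2 = 17.9 V.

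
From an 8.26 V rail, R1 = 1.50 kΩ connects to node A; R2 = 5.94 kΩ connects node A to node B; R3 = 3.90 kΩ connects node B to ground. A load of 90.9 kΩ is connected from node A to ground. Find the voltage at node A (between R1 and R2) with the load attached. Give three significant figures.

Below node A the series string R2+R3 = 9.840 kΩ sits in parallel with the 90.9 kΩ load: 8.879 kΩ.
V_A = 8.26 × 8.879/(1.50 + 8.879) = 7.07 V.

V ≈ 7.07 V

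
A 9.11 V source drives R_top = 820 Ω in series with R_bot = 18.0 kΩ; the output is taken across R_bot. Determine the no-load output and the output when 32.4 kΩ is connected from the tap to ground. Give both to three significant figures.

Open-circuit: V = 9.11 × 18000/(820 + 18000) = 8.71 V.
With the load, R_bot becomes R_bot‖R_L = 11570 Ω, so V = 9.11 × 11570/12390 = 8.51 V.

Unloaded: 8.71 V; loaded: 8.51 V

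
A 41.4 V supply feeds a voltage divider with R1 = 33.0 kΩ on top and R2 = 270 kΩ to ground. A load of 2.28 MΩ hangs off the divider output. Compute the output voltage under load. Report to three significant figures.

V_out ≈ 36.4 V

The load sits in parallel with R2: R2‖R_L = (270 × 2280) / (270 + 2280) = 241.4 kΩ.
V_out = 41.4 × 241.4 / (33.0 + 241.4) = 41.4 × 241.4/274.4 = 36.4 V.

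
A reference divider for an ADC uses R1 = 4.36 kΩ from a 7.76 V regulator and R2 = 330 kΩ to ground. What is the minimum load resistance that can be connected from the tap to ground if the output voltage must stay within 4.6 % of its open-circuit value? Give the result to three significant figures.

Output resistance R_th = R1‖R2 = (4.36 × 330)/334.4 = 4.303 kΩ.
The fractional drop is R_th/(R_th + R_L); requiring this ≤ 0.0460 gives R_L ≥ R_th(1/0.0460 − 1) = 4.303 × 20.74 = 89.2 kΩ.

R_L(min) ≈ 89.2 kΩ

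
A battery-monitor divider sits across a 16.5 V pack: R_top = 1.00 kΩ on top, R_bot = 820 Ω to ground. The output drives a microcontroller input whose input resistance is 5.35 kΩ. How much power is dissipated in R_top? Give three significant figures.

Total resistance from the source is R_top + (R_bot‖R_L) = 1711 Ω, so I = 16.5/1711 Ω = 9.643 mA.
P = I²·R_top = (9.643 mA)² × 1.00 kΩ = 93.0 mW.

P ≈ 93.0 mW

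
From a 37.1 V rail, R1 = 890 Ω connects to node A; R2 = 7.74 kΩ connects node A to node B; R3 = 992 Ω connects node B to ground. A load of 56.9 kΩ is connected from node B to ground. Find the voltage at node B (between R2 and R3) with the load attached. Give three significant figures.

V ≈ 3.77 V

At node B, R3 is in parallel with the load: R3‖R_L = 975.0 Ω.
Below node A the resistance is R2 + (R3‖R_L) = 8715 Ω, so V_A = 37.1 × 8715/9605 = 33.66 V.
Then V_B = V_A × (R3‖R_L)/(R2 + R3‖R_L) = 33.66 × 975.0/8715 = 3.77 V.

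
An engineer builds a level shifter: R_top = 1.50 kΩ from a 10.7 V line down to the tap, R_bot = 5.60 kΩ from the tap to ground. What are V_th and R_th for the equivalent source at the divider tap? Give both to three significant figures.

V_th = 8.44 V, R_th = 1.18 kΩ

V_th is the open-circuit tap voltage: 10.7 × 5.60/(1.50 + 5.60) = 8.44 V.
With the supply zeroed, R_top and R_bot appear in parallel from the tap: R_th = R_top‖R_bot = (1.50 × 5.60)/7.100 = 1.18 kΩ.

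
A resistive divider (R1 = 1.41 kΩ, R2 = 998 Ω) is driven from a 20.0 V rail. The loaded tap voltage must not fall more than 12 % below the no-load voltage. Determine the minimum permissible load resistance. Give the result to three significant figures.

Output resistance R_th = R1‖R2 = (1410 × 998)/2408 = 584.4 Ω.
The fractional drop is R_th/(R_th + R_L); requiring this ≤ 0.120 gives R_L ≥ R_th(1/0.120 − 1) = 584.4 × 7.333 = 4.29 kΩ.

R_L(min) ≈ 4.29 kΩ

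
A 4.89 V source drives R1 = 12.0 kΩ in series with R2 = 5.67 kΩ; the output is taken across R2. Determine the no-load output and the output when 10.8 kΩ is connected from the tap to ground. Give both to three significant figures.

Unloaded: 1.57 V; loaded: 1.16 V

Open-circuit: V = 4.89 × 5.67/(12.0 + 5.67) = 1.57 V.
With the load, R2 becomes R2‖R_L = 3.718 kΩ, so V = 4.89 × 3.718/15.72 = 1.16 V.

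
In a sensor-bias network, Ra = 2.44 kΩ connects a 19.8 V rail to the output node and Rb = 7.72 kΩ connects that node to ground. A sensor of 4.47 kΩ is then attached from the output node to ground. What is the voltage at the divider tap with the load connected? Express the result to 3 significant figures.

The load sits in parallel with Rb: Rb‖R_L = (7.72 × 4.47) / (7.72 + 4.47) = 2.831 kΩ.
V_out = 19.8 × 2.831 / (2.44 + 2.831) = 19.8 × 2.831/5.271 = 10.6 V.
(Unloaded it would have been 15.0 V.)

V_out ≈ 10.6 V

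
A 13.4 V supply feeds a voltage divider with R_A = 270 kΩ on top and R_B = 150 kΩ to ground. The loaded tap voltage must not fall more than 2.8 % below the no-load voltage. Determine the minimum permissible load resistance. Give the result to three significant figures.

Output resistance R_th = R_A‖R_B = (270 × 150)/420.0 = 96.43 kΩ.
The fractional drop is R_th/(R_th + R_L); requiring this ≤ 0.0280 gives R_L ≥ R_th(1/0.0280 − 1) = 96.43 × 34.71 = 3.35 MΩ.

R_L(min) ≈ 3.35 MΩ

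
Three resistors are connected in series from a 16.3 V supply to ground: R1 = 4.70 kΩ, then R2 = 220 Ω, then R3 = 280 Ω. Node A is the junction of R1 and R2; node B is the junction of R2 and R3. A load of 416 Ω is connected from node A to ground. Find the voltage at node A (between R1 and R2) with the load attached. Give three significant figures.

Below node A the series string R2+R3 = 500.0 Ω sits in parallel with the 416 Ω load: 227.1 Ω.
V_A = 16.3 × 227.1/(4700 + 227.1) = 0.751 V.

V ≈ 0.751 V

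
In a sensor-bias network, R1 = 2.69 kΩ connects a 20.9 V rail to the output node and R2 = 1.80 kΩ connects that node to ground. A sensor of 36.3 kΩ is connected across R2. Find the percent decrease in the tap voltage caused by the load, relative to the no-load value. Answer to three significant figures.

2.89 %

The divider's output (Thévenin) resistance is R1‖R2 = 1.078 kΩ.
Fractional drop under load = R_th/(R_th + R_L) = 1.078 / (1.078 + 36.3) = 0.02885.
So the output falls by 2.89 %.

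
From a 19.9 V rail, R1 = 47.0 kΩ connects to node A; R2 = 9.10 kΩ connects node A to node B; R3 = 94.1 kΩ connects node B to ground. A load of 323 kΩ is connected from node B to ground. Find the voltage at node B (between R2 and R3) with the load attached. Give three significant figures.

V ≈ 11.2 V

At node B, R3 is in parallel with the load: R3‖R_L = 72.87 kΩ.
Below node A the resistance is R2 + (R3‖R_L) = 81.97 kΩ, so V_A = 19.9 × 81.97/129.0 = 12.65 V.
Then V_B = V_A × (R3‖R_L)/(R2 + R3‖R_L) = 12.65 × 72.87/81.97 = 11.2 V.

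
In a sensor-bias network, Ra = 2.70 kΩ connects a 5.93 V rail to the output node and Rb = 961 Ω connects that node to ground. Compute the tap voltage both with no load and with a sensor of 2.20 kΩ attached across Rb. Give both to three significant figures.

Unloaded: 1.56 V; loaded: 1.18 V

Open-circuit: V = 5.93 × 961/(2700 + 961) = 1.56 V.
With the load, Rb becomes Rb‖R_L = 668.8 Ω, so V = 5.93 × 668.8/3369 = 1.18 V.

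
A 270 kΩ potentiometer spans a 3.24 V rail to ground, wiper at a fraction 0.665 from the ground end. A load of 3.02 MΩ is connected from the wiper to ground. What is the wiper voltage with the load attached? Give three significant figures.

V ≈ 2.11 V

The wiper splits the pot into (1−α)R = 90.45 kΩ above and αR = 179.6 kΩ below.
Lower section ‖ load = 169.5 kΩ.
V_wiper = 3.24 × 169.5/(90.45 + 169.5) = 2.11 V.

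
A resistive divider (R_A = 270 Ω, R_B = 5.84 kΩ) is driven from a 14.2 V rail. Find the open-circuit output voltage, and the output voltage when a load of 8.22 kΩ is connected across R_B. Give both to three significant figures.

Unloaded: 13.6 V; loaded: 13.2 V

Open-circuit: V = 14.2 × 5840/(270 + 5840) = 13.6 V.
With the load, R_B becomes R_B‖R_L = 3414 Ω, so V = 14.2 × 3414/3684 = 13.2 V.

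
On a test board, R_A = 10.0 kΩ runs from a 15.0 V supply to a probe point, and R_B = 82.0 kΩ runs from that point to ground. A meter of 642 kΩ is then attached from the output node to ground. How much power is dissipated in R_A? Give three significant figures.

Total resistance from the source is R_A + (R_B‖R_L) = 82.71 kΩ, so I = 15.0/82.71 kΩ = 0.1814 mA.
P = I²·R_A = (0.1814 mA)² × 10.0 kΩ = 0.329 mW.

P ≈ 0.329 mW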